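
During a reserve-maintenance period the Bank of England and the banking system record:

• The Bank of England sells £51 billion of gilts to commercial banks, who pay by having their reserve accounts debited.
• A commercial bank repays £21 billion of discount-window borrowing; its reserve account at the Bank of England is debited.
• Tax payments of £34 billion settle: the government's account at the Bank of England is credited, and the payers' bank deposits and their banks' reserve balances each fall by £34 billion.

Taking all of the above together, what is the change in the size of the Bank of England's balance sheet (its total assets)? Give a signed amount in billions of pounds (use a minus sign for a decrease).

Bank of England balance sheet:
  Assets:      Securities −£51B, Loans to banks −£21B
  Liabilities: Bank reserves −£106B, Government deposits +£34B
Commercial banking system:
  Assets:      Reserves at CB −£106B, Securities +£51B
  Liabilities: Checkable deposits −£34B, Borrowings from CB −£21B
Change in total Bank of England assets = -£72 billion.

-£72 billion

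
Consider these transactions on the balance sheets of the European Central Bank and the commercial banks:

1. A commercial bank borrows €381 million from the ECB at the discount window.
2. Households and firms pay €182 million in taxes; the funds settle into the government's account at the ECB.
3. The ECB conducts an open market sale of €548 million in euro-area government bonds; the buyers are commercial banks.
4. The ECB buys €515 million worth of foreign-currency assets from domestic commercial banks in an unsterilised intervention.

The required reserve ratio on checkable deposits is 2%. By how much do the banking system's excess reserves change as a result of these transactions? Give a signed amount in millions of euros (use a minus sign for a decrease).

+€169.64 million

Discount-window loan €381 million: reserves +€381M, deposits 0.
Government account inflow €182 million: reserves −€182M, deposits −€182M.
OMO sale (to banks) €548 million: reserves −€548M, deposits 0.
FX purchase €515 million: reserves +€515M, deposits 0.
Totals: Δreserves = +€166M, Δdeposits = −€182M.
Δrequired reserves = 2% × −€182M = −€3.64M.
Δexcess reserves = Δreserves − Δrequired = +€166M − (−€3.64M) = +€169.64 million.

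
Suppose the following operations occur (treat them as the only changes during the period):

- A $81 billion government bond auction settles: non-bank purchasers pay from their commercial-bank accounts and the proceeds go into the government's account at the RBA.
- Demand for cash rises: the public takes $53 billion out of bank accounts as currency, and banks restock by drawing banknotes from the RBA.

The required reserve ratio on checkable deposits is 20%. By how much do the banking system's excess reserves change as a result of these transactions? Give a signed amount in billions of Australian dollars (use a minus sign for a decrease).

Government account inflow $81 billion: reserves −$81B, deposits −$81B.
Currency withdrawal $53 billion: reserves −$53B, deposits −$53B.
Totals: Δreserves = −$134B, Δdeposits = −$134B.
Δrequired reserves = 20% × −$134B = −$26.8B.
Δexcess reserves = Δreserves − Δrequired = −$134B − (−$26.8B) = -$107.2 billion.

-$107.2 billion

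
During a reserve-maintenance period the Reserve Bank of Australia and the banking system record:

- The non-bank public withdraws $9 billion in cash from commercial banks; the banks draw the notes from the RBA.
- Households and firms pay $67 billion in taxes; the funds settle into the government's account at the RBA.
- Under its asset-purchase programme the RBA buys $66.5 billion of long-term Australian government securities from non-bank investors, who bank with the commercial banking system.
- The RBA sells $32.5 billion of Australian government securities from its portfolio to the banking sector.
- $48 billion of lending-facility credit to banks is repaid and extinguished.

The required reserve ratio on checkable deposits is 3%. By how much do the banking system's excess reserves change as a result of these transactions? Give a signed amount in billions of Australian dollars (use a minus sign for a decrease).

-$89.715 billion

Currency withdrawal $9 billion: reserves −$9B, deposits −$9B.
Government account inflow $67 billion: reserves −$67B, deposits −$67B.
Asset purchase (from non-banks) $66.5 billion: reserves +$66.5B, deposits +$66.5B.
OMO sale (to banks) $32.5 billion: reserves −$32.5B, deposits 0.
Discount-window repayment $48 billion: reserves −$48B, deposits 0.
Totals: Δreserves = −$90B, Δdeposits = −$9.5B.
Δrequired reserves = 3% × −$9.5B = −$0.285B.
Δexcess reserves = Δreserves − Δrequired = −$90B − (−$0.285B) = -$89.715 billion.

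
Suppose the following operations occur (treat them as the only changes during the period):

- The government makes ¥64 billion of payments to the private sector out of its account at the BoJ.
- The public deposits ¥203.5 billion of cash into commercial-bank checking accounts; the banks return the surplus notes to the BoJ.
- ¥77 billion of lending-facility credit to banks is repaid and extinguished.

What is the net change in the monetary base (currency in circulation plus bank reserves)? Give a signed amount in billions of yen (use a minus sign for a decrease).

-¥13 billion

Government spending ¥64 billion: a non-base liability converts back to reserves → +¥64B.
Currency deposit ¥203.5 billion: just a shift between currency and reserves — both are base money → 0.
Discount-window repayment ¥77 billion: BoJ balance sheet contracts → −¥77B.
Net: 64 + 0 − 77 = -¥13 billion.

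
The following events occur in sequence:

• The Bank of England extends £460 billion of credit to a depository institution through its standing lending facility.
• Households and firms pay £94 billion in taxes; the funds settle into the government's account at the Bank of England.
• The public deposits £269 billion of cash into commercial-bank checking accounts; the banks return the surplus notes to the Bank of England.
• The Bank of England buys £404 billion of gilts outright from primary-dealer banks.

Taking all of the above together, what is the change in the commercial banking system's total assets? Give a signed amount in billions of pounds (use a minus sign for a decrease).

Discount-window loan £460 billion: bank balance sheets expand → +£460B.
Government account inflow £94 billion: bank balance sheets shrink → −£94B.
Currency deposit £269 billion: bank balance sheets expand → +£269B.
OMO purchase (from banks) £404 billion: just an asset swap on bank balance sheets → 0.
Net: 460 − 94 + 269 + 0 = +£635 billion.

+£635 billion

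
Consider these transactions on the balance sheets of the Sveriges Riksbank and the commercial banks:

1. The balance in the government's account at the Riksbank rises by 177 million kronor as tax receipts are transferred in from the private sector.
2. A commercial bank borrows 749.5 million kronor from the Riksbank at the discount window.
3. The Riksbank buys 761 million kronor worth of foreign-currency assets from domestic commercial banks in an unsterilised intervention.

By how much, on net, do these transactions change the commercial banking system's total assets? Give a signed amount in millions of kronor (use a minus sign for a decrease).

+572.5 million

Government account inflow 177 million kronor: bank balance sheets shrink → −177M.
Discount-window loan 749.5 million kronor: bank balance sheets expand → +749.5M.
FX purchase 761 million kronor: just an asset swap on bank balance sheets → 0.
Net: −177 + 749.5 + 0 = +572.5 million.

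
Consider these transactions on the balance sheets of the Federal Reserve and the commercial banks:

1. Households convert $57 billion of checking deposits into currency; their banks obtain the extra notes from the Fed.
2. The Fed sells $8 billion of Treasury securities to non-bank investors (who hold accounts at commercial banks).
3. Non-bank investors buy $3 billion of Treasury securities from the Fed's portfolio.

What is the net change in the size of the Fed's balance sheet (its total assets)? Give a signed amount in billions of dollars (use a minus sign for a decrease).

-$11 billion

Fed balance sheet:
  Assets:      Securities −$11B
  Liabilities: Bank reserves −$68B, Currency in circulation +$57B
Commercial banking system:
  Assets:      Reserves at CB −$68B
  Liabilities: Checkable deposits −$68B
Change in total Fed assets = -$11 billion.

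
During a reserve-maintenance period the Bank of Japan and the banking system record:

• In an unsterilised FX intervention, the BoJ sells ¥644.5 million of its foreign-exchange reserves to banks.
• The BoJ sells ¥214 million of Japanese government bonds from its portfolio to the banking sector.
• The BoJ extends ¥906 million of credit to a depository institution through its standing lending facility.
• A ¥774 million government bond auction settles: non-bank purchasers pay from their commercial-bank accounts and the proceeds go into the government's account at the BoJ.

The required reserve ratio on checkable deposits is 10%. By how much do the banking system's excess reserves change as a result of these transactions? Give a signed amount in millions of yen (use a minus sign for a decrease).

FX sale ¥644.5 million: reserves −¥644.5M, deposits 0.
OMO sale (to banks) ¥214 million: reserves −¥214M, deposits 0.
Discount-window loan ¥906 million: reserves +¥906M, deposits 0.
Government account inflow ¥774 million: reserves −¥774M, deposits −¥774M.
Totals: Δreserves = −¥726.5M, Δdeposits = −¥774M.
Δrequired reserves = 10% × −¥774M = −¥77.4M.
Δexcess reserves = Δreserves − Δrequired = −¥726.5M − (−¥77.4M) = -¥649.1 million.

-¥649.1 million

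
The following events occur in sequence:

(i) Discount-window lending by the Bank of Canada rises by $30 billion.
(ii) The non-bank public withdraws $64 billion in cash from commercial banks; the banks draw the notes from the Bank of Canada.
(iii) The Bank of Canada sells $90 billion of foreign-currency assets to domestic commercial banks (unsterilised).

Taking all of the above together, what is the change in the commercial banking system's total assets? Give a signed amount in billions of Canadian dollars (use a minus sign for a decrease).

-$34 billion

Discount-window loan $30 billion: bank balance sheets expand → +$30B.
Currency withdrawal $64 billion: bank balance sheets shrink → −$64B.
FX sale $90 billion: just an asset swap on bank balance sheets → 0.
Net: 30 − 64 + 0 = -$34 billion.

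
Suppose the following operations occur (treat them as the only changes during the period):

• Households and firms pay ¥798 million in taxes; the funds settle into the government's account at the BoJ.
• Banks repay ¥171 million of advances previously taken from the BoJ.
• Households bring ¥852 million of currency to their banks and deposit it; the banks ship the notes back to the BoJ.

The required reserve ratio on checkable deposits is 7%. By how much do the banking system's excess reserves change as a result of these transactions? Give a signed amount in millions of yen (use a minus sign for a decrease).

-¥120.78 million

Government account inflow ¥798 million: reserves −¥798M, deposits −¥798M.
Discount-window repayment ¥171 million: reserves −¥171M, deposits 0.
Currency deposit ¥852 million: reserves +¥852M, deposits +¥852M.
Totals: Δreserves = −¥117M, Δdeposits = +¥54M.
Δrequired reserves = 7% × +¥54M = +¥3.78M.
Δexcess reserves = Δreserves − Δrequired = −¥117M − (+¥3.78M) = -¥120.78 million.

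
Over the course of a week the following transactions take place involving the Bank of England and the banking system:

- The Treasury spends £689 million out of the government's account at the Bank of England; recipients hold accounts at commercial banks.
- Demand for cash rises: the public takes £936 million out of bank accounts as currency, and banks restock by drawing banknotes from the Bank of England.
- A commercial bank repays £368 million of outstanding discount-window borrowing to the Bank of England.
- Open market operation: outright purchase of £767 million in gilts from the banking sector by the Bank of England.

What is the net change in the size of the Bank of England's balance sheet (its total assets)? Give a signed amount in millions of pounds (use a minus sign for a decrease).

Bank of England balance sheet:
  Assets:      Securities +£767M, Loans to banks −£368M
  Liabilities: Bank reserves +£152M, Currency in circulation +£936M, Government deposits −£689M
Commercial banking system:
  Assets:      Reserves at CB +£152M, Securities −£767M
  Liabilities: Checkable deposits −£247M, Borrowings from CB −£368M
Change in total Bank of England assets = +£399 million.

+£399 million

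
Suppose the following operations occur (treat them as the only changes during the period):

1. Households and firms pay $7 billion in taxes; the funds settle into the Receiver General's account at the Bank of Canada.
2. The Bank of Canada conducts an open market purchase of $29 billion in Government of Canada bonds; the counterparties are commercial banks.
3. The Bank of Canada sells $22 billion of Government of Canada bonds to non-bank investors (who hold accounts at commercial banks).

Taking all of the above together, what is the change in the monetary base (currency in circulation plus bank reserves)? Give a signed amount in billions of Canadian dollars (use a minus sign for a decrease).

Bank of Canada balance sheet:
  Assets:      Securities +$7B
  Liabilities: Government deposits +$7B
Monetary base = currency + reserves: 0 + (0) = $0 (no change).

$0 (no change)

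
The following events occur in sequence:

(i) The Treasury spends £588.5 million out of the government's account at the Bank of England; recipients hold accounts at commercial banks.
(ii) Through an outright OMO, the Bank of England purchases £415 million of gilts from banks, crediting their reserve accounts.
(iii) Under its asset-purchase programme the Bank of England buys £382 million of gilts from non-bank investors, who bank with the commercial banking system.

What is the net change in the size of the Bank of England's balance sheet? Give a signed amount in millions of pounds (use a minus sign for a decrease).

+£797 million

Government spending £588.5 million: only the composition of liabilities changes → 0.
OMO purchase (from banks) £415 million: a Bank of England asset is acquired → +£415M.
Asset purchase (from non-banks) £382 million: a Bank of England asset is acquired → +£382M.
Net: 0 + 415 + 382 = +£797 million.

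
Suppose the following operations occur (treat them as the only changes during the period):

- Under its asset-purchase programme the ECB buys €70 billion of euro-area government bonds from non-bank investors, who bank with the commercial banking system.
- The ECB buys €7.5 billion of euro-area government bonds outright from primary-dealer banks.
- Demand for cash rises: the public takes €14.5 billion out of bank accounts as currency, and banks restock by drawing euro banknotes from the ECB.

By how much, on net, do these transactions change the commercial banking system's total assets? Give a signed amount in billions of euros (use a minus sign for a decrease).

+€55.5 billion

ECB balance sheet:
  Assets:      Securities +€77.5B
  Liabilities: Bank reserves +€63B, Currency in circulation +€14.5B
Commercial banking system:
  Assets:      Reserves at CB +€63B, Securities −€7.5B
  Liabilities: Checkable deposits +€55.5B
Change in total bank assets = +€55.5 billion.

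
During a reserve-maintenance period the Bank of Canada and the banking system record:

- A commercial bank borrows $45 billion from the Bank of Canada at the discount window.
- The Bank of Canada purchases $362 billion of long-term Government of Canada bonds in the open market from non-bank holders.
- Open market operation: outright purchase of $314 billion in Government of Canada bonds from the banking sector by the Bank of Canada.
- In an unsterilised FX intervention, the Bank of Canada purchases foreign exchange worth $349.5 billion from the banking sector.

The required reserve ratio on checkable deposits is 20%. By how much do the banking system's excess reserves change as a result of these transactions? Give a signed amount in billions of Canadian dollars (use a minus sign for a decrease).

+$998.1 billion

Discount-window loan $45 billion: reserves +$45B, deposits 0.
Asset purchase (from non-banks) $362 billion: reserves +$362B, deposits +$362B.
OMO purchase (from banks) $314 billion: reserves +$314B, deposits 0.
FX purchase $349.5 billion: reserves +$349.5B, deposits 0.
Totals: Δreserves = +$1070.5B, Δdeposits = +$362B.
Δrequired reserves = 20% × +$362B = +$72.4B.
Δexcess reserves = Δreserves − Δrequired = +$1070.5B − (+$72.4B) = +$998.1 billion.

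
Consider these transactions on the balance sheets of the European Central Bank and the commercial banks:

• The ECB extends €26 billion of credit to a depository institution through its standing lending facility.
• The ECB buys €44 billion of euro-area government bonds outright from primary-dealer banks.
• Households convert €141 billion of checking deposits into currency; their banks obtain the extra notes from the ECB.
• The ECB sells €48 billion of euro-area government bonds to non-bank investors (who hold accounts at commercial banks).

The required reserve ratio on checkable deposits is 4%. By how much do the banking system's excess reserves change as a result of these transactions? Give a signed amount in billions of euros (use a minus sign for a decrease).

Discount-window loan €26 billion: reserves +€26B, deposits 0.
OMO purchase (from banks) €44 billion: reserves +€44B, deposits 0.
Currency withdrawal €141 billion: reserves −€141B, deposits −€141B.
Asset sale (to non-banks) €48 billion: reserves −€48B, deposits −€48B.
Totals: Δreserves = −€119B, Δdeposits = −€189B.
Δrequired reserves = 4% × −€189B = −€7.56B.
Δexcess reserves = Δreserves − Δrequired = −€119B − (−€7.56B) = -€111.44 billion.

-€111.44 billion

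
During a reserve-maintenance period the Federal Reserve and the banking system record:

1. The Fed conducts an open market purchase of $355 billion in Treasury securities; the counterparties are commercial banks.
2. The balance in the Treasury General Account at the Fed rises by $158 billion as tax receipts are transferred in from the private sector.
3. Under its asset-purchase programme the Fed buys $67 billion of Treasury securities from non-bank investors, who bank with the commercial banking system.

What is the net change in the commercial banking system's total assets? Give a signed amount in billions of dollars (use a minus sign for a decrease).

-$91 billion

OMO purchase (from banks) $355 billion: just an asset swap on bank balance sheets → 0.
Government account inflow $158 billion: bank balance sheets shrink → −$158B.
Asset purchase (from non-banks) $67 billion: bank balance sheets expand → +$67B.
Net: 0 − 158 + 67 = -$91 billion.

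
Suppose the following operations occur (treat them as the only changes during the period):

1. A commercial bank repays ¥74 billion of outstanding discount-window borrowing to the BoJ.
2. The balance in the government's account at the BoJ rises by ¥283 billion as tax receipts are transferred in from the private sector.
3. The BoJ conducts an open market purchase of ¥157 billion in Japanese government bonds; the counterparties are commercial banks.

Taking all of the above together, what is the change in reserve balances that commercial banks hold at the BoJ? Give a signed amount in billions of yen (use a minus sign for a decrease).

Discount-window repayment ¥74 billion: repayment is debited from reserves → −¥74B.
Government account inflow ¥283 billion: funds move from bank reserves into the government account → −¥283B.
OMO purchase (from banks) ¥157 billion: the BoJ pays by crediting reserve accounts → +¥157B.
Net: −74 − 283 + 157 = -¥200 billion.

-¥200 billion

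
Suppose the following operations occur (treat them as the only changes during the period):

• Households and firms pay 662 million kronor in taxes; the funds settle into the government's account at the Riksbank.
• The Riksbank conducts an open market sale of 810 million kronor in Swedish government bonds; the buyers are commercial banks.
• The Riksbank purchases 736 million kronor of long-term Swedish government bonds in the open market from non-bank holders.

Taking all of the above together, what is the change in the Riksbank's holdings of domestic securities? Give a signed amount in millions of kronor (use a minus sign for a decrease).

Government account inflow 662 million kronor: the Riksbank's securities portfolio is untouched → 0.
OMO sale (to banks) 810 million kronor: securities removed from the Riksbank's portfolio → −810M.
Asset purchase (from non-banks) 736 million kronor: securities added to the Riksbank's portfolio → +736M.
Net: 0 − 810 + 736 = -74 million.

-74 million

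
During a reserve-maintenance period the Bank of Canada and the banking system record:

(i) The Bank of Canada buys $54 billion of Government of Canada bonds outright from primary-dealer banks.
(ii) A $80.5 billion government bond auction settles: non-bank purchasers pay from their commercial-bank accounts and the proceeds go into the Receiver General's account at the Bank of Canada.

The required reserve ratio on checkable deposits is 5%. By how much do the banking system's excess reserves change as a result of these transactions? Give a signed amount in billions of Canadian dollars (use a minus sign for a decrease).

OMO purchase (from banks) $54 billion: reserves +$54B, deposits 0.
Government account inflow $80.5 billion: reserves −$80.5B, deposits −$80.5B.
Totals: Δreserves = −$26.5B, Δdeposits = −$80.5B.
Δrequired reserves = 5% × −$80.5B = −$4.025B.
Δexcess reserves = Δreserves − Δrequired = −$26.5B − (−$4.025B) = -$22.475 billion.

-$22.475 billion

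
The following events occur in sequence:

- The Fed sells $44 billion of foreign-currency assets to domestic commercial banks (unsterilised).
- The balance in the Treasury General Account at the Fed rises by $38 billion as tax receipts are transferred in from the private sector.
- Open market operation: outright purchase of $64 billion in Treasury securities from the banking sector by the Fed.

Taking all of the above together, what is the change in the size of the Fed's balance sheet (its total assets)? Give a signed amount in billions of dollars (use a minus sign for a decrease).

+$20 billion

FX sale $44 billion: a Fed asset is shed → −$44B.
Government account inflow $38 billion: only the composition of liabilities changes → 0.
OMO purchase (from banks) $64 billion: a Fed asset is acquired → +$64B.
Net: −44 + 0 + 64 = +$20 billion.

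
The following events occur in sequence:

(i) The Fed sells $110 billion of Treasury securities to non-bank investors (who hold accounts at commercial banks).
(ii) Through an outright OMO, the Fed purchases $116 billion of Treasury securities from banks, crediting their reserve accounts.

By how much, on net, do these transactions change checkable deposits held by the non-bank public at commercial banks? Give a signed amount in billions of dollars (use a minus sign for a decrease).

-$110 billion

Fed balance sheet:
  Assets:      Securities +$6B
  Liabilities: Bank reserves +$6B
Commercial banking system:
  Assets:      Reserves at CB +$6B, Securities −$116B
  Liabilities: Checkable deposits −$110B
So the change in checkable deposits held by the non-bank public at commercial banks is -$110 billion.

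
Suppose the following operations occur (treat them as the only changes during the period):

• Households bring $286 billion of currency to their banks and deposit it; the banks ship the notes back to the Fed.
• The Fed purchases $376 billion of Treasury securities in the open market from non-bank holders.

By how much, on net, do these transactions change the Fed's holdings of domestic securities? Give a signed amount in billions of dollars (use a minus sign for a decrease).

Fed balance sheet:
  Assets:      Securities +$376B
  Liabilities: Bank reserves +$662B, Currency in circulation −$286B
Commercial banking system:
  Assets:      Reserves at CB +$662B
  Liabilities: Checkable deposits +$662B
So the change in the Fed's holdings of domestic securities is +$376 billion.

+$376 billion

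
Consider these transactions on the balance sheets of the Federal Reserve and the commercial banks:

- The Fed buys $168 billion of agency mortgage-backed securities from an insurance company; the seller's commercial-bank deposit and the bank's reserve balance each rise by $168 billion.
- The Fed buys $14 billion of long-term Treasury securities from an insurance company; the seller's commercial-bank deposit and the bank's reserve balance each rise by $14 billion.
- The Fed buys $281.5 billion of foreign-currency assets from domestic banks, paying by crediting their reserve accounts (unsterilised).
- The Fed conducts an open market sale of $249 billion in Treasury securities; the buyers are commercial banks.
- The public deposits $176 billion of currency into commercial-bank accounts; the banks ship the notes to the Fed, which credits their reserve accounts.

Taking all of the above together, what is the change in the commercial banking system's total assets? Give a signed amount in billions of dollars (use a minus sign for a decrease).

Fed balance sheet:
  Assets:      Securities −$67B, Foreign assets +$281.5B
  Liabilities: Bank reserves +$390.5B, Currency in circulation −$176B
Commercial banking system:
  Assets:      Reserves at CB +$390.5B, Securities +$249B, Foreign assets −$281.5B
  Liabilities: Checkable deposits +$358B
Change in total bank assets = +$358 billion.

+$358 billion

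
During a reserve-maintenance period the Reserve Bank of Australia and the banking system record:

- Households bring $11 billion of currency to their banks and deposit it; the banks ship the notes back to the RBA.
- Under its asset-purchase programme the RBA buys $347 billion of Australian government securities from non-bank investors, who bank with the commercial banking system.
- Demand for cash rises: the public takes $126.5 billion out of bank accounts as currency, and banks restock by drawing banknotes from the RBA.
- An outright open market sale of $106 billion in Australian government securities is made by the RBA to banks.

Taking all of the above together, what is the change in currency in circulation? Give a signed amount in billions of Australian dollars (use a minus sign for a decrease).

+$115.5 billion

Currency deposit $11 billion: notes return to the central bank → −$11B.
Asset purchase (from non-banks) $347 billion: no currency enters or leaves circulation → 0.
Currency withdrawal $126.5 billion: notes leave the central bank → +$126.5B.
OMO sale (to banks) $106 billion: no currency enters or leaves circulation → 0.
Net: −11 + 0 + 126.5 + 0 = +$115.5 billion.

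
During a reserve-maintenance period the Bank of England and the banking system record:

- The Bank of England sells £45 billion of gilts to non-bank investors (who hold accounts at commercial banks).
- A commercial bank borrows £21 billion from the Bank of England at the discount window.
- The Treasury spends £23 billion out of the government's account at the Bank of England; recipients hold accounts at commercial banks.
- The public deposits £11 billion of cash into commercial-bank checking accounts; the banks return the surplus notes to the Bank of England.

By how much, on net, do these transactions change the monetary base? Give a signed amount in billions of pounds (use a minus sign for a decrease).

Asset sale (to non-banks) £45 billion: Bank of England balance sheet contracts → −£45B.
Discount-window loan £21 billion: Bank of England balance sheet expands → +£21B.
Government spending £23 billion: a non-base liability converts back to reserves → +£23B.
Currency deposit £11 billion: just a shift between currency and reserves — both are base money → 0.
Net: −45 + 21 + 23 + 0 = -£1 billion.

-£1 billion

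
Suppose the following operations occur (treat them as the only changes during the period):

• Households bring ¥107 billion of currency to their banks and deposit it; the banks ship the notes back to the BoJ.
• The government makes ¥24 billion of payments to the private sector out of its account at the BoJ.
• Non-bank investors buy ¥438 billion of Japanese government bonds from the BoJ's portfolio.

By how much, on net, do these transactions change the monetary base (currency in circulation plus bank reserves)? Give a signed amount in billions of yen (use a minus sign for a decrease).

BoJ balance sheet:
  Assets:      Securities −¥438B
  Liabilities: Bank reserves −¥307B, Currency in circulation −¥107B, Government deposits −¥24B
Commercial banking system:
  Assets:      Reserves at CB −¥307B
  Liabilities: Checkable deposits −¥307B
Monetary base = currency + reserves: −¥107B + (−¥307B) = -¥414 billion.

-¥414 billion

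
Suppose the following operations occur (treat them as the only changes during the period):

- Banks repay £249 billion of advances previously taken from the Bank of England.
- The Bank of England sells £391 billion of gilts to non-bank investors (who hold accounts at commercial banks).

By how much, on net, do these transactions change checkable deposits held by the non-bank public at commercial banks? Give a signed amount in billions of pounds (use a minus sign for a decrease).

Discount-window repayment £249 billion: the counterparty is a bank, so public deposits are unchanged → 0.
Asset sale (to non-banks) £391 billion: non-bank counterparties' bank balances fall → −£391B.
Net: 0 − 391 = -£391 billion.

-£391 billion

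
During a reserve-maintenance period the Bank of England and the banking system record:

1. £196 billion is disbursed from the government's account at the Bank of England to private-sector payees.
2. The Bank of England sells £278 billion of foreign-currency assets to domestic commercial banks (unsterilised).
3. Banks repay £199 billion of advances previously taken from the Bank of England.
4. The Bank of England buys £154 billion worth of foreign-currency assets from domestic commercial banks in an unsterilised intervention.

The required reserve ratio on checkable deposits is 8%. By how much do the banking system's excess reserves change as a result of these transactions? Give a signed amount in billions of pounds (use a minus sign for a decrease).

Government spending £196 billion: reserves +£196B, deposits +£196B.
FX sale £278 billion: reserves −£278B, deposits 0.
Discount-window repayment £199 billion: reserves −£199B, deposits 0.
FX purchase £154 billion: reserves +£154B, deposits 0.
Totals: Δreserves = −£127B, Δdeposits = +£196B.
Δrequired reserves = 8% × +£196B = +£15.68B.
Δexcess reserves = Δreserves − Δrequired = −£127B − (+£15.68B) = -£142.68 billion.

-£142.68 billion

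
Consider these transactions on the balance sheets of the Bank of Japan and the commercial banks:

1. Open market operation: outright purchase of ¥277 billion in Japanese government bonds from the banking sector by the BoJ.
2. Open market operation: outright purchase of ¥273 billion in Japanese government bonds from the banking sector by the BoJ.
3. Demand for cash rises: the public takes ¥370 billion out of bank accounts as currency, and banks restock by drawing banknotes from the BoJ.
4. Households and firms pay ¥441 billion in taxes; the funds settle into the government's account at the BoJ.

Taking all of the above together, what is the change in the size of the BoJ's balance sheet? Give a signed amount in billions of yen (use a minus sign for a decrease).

BoJ balance sheet:
  Assets:      Securities +¥550B
  Liabilities: Bank reserves −¥261B, Currency in circulation +¥370B, Government deposits +¥441B
Commercial banking system:
  Assets:      Reserves at CB −¥261B, Securities −¥550B
  Liabilities: Checkable deposits −¥811B
Change in total BoJ assets = +¥550 billion.

+¥550 billion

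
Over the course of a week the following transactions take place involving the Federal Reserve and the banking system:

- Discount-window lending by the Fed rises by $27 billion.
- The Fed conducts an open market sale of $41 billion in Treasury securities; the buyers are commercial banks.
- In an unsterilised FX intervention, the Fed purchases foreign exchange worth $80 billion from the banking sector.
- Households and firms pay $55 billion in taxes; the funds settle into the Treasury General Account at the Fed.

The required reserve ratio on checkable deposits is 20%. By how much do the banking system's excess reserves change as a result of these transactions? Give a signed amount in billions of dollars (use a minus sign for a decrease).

+$22 billion

Discount-window loan $27 billion: reserves +$27B, deposits 0.
OMO sale (to banks) $41 billion: reserves −$41B, deposits 0.
FX purchase $80 billion: reserves +$80B, deposits 0.
Government account inflow $55 billion: reserves −$55B, deposits −$55B.
Totals: Δreserves = +$11B, Δdeposits = −$55B.
Δrequired reserves = 20% × −$55B = −$11B.
Δexcess reserves = Δreserves − Δrequired = +$11B − (−$11B) = +$22 billion.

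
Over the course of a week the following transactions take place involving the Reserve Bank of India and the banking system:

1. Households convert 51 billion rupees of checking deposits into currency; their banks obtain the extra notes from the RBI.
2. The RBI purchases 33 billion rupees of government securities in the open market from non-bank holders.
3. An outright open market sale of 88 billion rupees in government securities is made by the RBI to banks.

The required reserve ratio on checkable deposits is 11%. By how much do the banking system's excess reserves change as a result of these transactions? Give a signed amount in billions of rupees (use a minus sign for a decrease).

Currency withdrawal 51 billion rupees: reserves −51B, deposits −51B.
Asset purchase (from non-banks) 33 billion rupees: reserves +33B, deposits +33B.
OMO sale (to banks) 88 billion rupees: reserves −88B, deposits 0.
Totals: Δreserves = −106B, Δdeposits = −18B.
Δrequired reserves = 11% × −18B = −1.98B.
Δexcess reserves = Δreserves − Δrequired = −106B − (−1.98B) = -104.02 billion.

-104.02 billion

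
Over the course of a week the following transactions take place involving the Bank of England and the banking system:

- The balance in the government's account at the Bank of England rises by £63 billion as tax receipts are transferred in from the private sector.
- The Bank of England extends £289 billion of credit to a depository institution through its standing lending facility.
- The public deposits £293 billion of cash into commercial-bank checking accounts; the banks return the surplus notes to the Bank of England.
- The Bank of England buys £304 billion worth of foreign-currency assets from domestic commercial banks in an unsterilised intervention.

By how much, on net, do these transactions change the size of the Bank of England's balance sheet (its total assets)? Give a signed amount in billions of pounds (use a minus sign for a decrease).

+£593 billion

Government account inflow £63 billion: only the composition of liabilities changes → 0.
Discount-window loan £289 billion: a Bank of England asset is acquired → +£289B.
Currency deposit £293 billion: only the composition of liabilities changes → 0.
FX purchase £304 billion: a Bank of England asset is acquired → +£304B.
Net: 0 + 289 + 0 + 304 = +£593 billion.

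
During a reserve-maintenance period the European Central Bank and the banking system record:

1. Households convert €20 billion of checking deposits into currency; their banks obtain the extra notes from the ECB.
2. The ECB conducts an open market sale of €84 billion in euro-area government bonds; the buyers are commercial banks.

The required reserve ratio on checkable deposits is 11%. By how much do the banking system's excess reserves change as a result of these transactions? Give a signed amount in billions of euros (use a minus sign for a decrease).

-€101.8 billion

Currency withdrawal €20 billion: reserves −€20B, deposits −€20B.
OMO sale (to banks) €84 billion: reserves −€84B, deposits 0.
Totals: Δreserves = −€104B, Δdeposits = −€20B.
Δrequired reserves = 11% × −€20B = −€2.2B.
Δexcess reserves = Δreserves − Δrequired = −€104B − (−€2.2B) = -€101.8 billion.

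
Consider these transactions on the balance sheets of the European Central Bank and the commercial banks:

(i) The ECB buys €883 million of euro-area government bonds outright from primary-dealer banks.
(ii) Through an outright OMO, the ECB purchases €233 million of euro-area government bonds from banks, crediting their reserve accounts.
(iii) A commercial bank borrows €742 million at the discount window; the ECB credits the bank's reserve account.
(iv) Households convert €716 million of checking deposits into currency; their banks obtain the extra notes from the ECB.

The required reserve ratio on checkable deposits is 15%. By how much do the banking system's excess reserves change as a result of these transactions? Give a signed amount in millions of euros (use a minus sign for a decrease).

+€1249.4 million

OMO purchase (from banks) €883 million: reserves +€883M, deposits 0.
OMO purchase (from banks) €233 million: reserves +€233M, deposits 0.
Discount-window loan €742 million: reserves +€742M, deposits 0.
Currency withdrawal €716 million: reserves −€716M, deposits −€716M.
Totals: Δreserves = +€1142M, Δdeposits = −€716M.
Δrequired reserves = 15% × −€716M = −€107.4M.
Δexcess reserves = Δreserves − Δrequired = +€1142M − (−€107.4M) = +€1249.4 million.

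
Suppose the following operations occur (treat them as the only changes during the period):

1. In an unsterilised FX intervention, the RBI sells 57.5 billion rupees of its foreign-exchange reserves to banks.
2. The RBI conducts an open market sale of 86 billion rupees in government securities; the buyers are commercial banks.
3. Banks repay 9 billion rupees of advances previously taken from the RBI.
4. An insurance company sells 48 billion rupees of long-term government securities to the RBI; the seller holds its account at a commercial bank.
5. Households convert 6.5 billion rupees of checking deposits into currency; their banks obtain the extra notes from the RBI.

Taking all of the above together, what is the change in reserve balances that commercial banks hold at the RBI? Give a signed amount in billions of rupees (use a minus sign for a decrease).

FX sale 57.5 billion rupees: the buying banks pay out of their reserve balances → −57.5B.
OMO sale (to banks) 86 billion rupees: the buying banks pay out of their reserve balances → −86B.
Discount-window repayment 9 billion rupees: repayment is debited from reserves → −9B.
Asset purchase (from non-banks) 48 billion rupees: the RBI pays by crediting reserve accounts → +48B.
Currency withdrawal 6.5 billion rupees: banks swap reserves for currency → −6.5B.
Net: −57.5 − 86 − 9 + 48 − 6.5 = -111 billion.

-111 billion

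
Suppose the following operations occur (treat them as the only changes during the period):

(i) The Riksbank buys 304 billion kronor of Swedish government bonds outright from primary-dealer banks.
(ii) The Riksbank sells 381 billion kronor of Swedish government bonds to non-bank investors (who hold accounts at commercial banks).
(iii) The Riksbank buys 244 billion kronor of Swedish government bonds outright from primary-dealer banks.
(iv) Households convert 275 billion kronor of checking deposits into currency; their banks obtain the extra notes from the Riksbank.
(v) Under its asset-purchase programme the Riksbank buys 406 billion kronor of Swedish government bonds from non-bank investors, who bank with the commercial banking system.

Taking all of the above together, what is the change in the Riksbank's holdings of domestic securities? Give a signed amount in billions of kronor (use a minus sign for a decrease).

OMO purchase (from banks) 304 billion kronor: securities added to the Riksbank's portfolio → +304B.
Asset sale (to non-banks) 381 billion kronor: securities removed from the Riksbank's portfolio → −381B.
OMO purchase (from banks) 244 billion kronor: securities added to the Riksbank's portfolio → +244B.
Currency withdrawal 275 billion kronor: the Riksbank's securities portfolio is untouched → 0.
Asset purchase (from non-banks) 406 billion kronor: securities added to the Riksbank's portfolio → +406B.
Net: 304 − 381 + 244 + 0 + 406 = +573 billion.

+573 billion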